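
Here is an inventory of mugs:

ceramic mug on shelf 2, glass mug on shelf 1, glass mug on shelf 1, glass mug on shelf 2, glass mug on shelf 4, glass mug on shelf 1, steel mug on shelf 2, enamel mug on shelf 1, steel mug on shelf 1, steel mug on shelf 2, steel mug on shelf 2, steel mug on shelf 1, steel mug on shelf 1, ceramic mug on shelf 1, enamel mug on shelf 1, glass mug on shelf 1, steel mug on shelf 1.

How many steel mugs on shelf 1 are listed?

4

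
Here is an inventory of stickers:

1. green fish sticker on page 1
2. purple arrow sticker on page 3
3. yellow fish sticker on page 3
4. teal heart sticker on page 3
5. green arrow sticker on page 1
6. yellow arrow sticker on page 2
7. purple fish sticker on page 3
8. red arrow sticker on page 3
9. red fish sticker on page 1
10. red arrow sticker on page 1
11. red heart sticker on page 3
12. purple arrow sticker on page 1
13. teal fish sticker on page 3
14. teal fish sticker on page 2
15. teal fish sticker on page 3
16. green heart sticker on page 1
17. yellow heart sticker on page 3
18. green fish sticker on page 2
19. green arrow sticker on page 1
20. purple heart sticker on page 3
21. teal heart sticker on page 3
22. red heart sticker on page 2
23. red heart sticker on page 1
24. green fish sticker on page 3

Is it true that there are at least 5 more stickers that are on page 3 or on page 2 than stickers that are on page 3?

False

stickers on page 3 or on page 2: 16.
stickers on page 3: 12.
The claim requires 16 − 12 = 4 ≥ 5, which does not hold.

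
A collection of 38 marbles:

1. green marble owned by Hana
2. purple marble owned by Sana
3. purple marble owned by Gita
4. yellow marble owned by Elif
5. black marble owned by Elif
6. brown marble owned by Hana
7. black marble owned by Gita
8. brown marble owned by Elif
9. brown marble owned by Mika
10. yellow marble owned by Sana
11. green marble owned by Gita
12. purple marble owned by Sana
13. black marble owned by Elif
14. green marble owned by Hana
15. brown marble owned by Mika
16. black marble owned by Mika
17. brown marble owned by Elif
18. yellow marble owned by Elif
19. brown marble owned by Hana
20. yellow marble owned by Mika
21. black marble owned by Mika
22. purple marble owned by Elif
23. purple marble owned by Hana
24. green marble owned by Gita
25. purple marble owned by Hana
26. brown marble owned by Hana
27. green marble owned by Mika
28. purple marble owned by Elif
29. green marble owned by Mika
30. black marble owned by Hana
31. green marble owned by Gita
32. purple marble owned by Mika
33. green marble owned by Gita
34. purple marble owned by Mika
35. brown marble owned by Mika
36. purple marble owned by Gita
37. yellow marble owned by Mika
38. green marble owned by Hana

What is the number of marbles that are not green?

29

Total marbles: 38; with the excluded value: 9; remaining 38 − 9 = 29.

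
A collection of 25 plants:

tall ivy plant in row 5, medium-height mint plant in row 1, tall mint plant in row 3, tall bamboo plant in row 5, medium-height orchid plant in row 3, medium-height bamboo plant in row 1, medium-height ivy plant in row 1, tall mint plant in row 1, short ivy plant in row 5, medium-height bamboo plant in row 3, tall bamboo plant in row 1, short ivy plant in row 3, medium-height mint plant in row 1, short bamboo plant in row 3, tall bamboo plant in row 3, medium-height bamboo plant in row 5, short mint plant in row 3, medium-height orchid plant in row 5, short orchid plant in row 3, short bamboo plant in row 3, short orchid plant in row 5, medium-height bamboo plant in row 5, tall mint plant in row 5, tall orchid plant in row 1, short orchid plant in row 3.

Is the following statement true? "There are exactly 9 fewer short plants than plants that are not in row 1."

short plants: 8.
plants that are not in row 1: 18.
The claim requires 18 − 8 (= 10) to equal 9, which does not hold.

False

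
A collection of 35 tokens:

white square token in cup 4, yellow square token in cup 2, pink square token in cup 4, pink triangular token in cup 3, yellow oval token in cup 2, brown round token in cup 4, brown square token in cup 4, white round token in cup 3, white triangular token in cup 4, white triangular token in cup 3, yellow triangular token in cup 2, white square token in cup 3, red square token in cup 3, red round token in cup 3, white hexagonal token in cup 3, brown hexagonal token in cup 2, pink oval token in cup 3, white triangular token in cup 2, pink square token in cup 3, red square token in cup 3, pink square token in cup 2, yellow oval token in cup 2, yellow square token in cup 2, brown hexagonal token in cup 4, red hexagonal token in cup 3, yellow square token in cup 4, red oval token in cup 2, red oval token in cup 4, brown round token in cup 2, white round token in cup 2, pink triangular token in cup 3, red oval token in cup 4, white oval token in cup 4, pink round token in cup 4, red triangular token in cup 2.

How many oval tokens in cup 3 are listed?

1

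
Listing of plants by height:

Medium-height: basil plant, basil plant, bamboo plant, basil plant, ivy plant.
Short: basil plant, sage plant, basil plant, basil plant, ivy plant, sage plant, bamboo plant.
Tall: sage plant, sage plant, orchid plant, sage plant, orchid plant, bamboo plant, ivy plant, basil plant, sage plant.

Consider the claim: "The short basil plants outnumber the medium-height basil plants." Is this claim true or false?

False

short basil plants: 3.
medium-height basil plants: 3.
The claim requires 3 > 3, which does not hold.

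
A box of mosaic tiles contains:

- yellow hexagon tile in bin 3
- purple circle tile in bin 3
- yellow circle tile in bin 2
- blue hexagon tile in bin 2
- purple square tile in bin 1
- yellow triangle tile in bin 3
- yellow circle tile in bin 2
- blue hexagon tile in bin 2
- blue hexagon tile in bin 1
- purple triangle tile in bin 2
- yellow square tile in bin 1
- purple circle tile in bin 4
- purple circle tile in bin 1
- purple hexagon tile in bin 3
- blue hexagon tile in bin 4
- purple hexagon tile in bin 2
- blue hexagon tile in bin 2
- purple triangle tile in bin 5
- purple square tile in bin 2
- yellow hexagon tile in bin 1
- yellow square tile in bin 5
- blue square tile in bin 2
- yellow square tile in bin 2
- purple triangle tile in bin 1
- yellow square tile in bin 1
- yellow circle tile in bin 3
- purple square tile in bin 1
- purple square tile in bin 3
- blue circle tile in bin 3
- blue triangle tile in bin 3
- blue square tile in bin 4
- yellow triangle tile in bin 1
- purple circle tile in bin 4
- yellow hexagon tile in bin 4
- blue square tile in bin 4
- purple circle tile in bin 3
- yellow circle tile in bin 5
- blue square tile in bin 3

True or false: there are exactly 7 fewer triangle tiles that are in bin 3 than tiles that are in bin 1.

True

|triangle tiles in bin 3| = 2.
|tiles in bin 1| = 9.
The claim requires 9 − 2 (= 7) to equal 7, which holds.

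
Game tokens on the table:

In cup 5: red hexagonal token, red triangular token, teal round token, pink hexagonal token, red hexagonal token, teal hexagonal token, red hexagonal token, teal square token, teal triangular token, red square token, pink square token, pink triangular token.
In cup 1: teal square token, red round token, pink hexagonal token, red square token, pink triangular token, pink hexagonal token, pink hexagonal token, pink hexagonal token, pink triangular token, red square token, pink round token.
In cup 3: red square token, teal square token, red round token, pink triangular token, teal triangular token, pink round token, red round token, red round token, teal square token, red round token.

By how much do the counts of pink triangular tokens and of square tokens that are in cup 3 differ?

pink triangular tokens: 4. square tokens in cup 3: 3.
|4 − 3| = 4 − 3 = 1.

1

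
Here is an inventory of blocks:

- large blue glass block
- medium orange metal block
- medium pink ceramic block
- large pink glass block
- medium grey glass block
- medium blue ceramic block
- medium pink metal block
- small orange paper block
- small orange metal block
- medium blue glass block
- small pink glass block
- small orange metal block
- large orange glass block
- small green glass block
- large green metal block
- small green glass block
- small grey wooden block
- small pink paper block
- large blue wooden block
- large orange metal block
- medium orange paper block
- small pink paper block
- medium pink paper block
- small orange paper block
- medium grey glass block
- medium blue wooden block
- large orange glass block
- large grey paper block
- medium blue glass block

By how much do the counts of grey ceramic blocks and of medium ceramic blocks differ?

grey ceramic blocks: 0. medium ceramic blocks: 2.
|0 − 2| = 2 − 0 = 2.

2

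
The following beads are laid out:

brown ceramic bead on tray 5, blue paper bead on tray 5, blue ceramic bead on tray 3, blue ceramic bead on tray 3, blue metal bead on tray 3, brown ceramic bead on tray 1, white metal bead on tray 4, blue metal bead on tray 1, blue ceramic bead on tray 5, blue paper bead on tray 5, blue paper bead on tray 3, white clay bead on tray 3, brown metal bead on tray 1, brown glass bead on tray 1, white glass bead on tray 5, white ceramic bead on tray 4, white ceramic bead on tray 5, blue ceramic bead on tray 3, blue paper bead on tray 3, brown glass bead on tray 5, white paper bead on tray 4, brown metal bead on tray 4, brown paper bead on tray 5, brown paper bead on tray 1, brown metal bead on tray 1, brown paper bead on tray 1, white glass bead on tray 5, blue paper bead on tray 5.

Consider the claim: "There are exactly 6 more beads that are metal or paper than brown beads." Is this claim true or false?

|beads that are metal or paper| = 15.
|brown beads| = 10.
The claim requires 15 − 10 (= 5) to equal 6, which does not hold.

False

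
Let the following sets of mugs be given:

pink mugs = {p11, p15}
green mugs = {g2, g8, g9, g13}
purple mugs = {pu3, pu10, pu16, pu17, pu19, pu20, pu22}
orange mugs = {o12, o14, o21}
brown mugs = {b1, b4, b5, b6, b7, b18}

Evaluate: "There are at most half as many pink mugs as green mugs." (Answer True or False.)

pink mugs: 2.
green mugs: 4.
The claim requires 2 × 2 = 4 ≤ 4, which holds.

True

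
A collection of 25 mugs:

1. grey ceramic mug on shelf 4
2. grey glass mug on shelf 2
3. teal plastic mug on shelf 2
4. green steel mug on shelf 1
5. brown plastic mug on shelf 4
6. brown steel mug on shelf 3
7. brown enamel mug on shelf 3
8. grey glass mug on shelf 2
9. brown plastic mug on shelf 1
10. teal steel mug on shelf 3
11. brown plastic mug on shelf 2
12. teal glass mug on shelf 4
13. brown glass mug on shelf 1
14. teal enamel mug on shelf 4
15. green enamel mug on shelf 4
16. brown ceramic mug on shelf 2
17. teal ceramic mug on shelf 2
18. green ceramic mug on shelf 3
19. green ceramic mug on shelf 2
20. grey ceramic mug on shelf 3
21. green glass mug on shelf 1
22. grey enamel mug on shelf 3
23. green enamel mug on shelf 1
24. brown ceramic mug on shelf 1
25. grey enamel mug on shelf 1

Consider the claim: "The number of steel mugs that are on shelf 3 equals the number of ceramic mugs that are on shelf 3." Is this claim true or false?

steel mugs on shelf 3: 2.
ceramic mugs on shelf 3: 2.
The claim requires 2 = 2, which holds.

True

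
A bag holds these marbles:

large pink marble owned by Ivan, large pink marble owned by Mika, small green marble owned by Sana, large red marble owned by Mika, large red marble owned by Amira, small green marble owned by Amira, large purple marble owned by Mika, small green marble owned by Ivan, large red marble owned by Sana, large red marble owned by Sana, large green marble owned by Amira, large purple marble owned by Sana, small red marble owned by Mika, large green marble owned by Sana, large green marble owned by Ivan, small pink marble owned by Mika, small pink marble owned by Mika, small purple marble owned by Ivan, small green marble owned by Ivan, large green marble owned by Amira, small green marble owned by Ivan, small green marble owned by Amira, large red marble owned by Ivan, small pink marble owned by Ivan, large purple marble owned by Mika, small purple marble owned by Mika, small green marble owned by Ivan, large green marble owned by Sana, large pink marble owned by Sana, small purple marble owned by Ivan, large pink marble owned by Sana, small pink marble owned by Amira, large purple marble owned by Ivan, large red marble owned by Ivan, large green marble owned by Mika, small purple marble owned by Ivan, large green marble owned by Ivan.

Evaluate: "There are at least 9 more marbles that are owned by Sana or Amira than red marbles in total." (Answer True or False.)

False

marbles owned by Sana or Amira: 14.
red marbles: 7.
The claim requires 14 − 7 = 7 ≥ 9, which does not hold.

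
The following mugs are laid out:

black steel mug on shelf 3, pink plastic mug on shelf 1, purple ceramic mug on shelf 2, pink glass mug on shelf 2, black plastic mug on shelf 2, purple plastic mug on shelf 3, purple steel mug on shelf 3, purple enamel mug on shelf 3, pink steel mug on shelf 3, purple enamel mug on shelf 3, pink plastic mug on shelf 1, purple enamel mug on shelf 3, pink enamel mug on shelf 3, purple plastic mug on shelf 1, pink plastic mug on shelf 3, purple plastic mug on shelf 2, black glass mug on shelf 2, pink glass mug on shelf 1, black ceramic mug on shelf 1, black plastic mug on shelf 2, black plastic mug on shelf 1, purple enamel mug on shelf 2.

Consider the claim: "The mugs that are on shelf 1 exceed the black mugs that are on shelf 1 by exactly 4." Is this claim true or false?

|mugs on shelf 1| = 6.
|black mugs on shelf 1| = 2.
The claim requires 6 − 2 (= 4) to equal 4, which holds.

True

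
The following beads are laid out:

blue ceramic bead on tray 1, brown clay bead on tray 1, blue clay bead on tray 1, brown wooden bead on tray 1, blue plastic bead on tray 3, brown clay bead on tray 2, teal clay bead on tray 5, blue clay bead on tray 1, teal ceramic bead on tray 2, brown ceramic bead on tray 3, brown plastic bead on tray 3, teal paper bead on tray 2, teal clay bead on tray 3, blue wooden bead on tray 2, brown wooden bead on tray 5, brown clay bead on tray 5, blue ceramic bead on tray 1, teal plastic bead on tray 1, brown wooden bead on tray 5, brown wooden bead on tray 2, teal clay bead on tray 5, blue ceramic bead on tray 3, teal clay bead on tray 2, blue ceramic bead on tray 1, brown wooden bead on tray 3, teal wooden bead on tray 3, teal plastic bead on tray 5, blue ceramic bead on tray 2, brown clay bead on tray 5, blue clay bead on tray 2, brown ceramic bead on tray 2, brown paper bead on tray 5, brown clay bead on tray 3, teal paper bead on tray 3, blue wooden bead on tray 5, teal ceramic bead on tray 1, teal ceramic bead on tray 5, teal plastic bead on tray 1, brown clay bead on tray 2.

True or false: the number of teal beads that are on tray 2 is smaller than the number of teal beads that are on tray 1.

False

teal beads on tray 2: 3.
teal beads on tray 1: 3.
The claim requires 3 < 3, which does not hold.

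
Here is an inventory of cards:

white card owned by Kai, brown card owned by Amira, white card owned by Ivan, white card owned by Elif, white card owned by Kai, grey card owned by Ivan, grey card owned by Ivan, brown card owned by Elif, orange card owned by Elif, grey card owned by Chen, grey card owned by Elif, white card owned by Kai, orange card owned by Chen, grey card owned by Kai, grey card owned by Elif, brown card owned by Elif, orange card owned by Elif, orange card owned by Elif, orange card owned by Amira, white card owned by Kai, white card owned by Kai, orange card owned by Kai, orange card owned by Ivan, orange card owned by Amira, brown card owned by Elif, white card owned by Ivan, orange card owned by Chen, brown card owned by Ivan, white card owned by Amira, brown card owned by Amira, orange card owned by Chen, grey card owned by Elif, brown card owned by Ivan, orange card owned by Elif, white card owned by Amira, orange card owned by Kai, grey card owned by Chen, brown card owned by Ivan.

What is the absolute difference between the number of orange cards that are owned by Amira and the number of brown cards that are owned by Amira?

orange cards owned by Amira: 2. brown cards owned by Amira: 2.
|2 − 2| = 2 − 2 = 0.

0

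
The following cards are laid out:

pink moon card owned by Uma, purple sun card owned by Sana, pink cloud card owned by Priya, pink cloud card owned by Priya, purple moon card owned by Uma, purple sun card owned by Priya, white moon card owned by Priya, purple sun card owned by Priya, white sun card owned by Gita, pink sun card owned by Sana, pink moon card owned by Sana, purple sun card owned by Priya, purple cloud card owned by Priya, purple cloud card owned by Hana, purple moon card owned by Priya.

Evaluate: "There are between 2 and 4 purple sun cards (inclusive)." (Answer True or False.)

True

purple sun cards: 4.
The claim requires 2 ≤ 4 ≤ 4, which holds.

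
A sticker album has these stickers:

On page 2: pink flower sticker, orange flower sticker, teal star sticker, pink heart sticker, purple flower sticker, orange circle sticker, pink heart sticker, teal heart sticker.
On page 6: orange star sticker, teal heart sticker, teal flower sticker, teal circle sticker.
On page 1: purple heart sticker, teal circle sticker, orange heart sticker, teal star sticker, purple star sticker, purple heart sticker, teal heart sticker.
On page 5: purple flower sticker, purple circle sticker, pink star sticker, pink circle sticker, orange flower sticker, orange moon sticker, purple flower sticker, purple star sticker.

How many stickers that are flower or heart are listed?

flower: 7; heart: 8; together 7 + 8 = 15.

15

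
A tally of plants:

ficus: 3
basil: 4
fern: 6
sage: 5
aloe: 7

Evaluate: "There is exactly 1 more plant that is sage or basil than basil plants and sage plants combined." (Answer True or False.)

False

There are 9 plants that are sage or basil.
basil plants: 4; sage plants: 5; combined: 4 + 5 = 9.
The claim requires 9 − 9 (= 0) to equal 1, which does not hold.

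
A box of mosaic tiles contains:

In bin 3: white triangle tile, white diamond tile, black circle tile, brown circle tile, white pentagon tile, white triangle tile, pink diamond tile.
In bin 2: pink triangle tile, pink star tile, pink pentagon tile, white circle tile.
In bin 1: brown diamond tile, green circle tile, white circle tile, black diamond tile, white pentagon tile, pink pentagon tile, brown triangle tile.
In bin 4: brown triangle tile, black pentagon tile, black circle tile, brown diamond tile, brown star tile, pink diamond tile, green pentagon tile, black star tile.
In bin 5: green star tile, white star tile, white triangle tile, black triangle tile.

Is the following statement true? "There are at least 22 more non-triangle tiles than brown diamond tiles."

False

non-triangle tiles: 23.
brown diamond tiles: 2.
The claim requires 23 − 2 = 21 ≥ 22, which does not hold.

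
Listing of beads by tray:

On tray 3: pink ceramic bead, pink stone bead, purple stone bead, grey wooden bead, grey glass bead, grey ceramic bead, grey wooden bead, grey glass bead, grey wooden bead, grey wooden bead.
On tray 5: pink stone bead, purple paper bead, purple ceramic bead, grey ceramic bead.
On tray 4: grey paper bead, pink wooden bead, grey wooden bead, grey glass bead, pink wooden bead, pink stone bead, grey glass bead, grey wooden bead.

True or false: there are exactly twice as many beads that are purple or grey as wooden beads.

There are 16 beads that are purple or grey.
There are 8 wooden beads.
The claim requires 16 = 2 × 8 = 16, which holds.

True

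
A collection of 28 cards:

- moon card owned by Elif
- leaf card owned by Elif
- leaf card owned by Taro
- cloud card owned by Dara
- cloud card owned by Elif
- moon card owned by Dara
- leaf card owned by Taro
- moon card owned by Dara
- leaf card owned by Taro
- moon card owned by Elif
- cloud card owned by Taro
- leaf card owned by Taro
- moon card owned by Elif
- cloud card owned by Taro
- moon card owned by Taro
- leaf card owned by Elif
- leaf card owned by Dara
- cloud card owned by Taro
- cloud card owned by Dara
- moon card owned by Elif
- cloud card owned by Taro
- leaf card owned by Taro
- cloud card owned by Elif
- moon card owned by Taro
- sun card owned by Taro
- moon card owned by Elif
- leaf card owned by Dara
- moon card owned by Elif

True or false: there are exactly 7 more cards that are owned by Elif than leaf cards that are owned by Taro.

False

Count of cards owned by Elif: 10.
Count of leaf cards owned by Taro: 5.
The claim requires 10 − 5 (= 5) to equal 7, which does not hold.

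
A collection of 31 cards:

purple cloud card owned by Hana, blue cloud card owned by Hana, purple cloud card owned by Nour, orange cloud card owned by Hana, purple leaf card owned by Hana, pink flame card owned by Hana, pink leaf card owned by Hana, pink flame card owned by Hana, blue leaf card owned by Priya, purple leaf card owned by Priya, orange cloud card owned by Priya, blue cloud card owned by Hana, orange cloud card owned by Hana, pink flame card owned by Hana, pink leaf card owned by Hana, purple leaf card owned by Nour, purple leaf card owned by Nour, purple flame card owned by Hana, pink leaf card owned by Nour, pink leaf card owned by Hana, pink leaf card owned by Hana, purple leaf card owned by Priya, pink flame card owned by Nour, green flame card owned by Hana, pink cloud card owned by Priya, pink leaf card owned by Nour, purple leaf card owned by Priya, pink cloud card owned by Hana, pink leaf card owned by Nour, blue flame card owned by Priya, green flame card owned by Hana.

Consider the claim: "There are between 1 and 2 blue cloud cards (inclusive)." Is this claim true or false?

True

There are 2 blue cloud cards.
The claim requires 1 ≤ 2 ≤ 2, which holds.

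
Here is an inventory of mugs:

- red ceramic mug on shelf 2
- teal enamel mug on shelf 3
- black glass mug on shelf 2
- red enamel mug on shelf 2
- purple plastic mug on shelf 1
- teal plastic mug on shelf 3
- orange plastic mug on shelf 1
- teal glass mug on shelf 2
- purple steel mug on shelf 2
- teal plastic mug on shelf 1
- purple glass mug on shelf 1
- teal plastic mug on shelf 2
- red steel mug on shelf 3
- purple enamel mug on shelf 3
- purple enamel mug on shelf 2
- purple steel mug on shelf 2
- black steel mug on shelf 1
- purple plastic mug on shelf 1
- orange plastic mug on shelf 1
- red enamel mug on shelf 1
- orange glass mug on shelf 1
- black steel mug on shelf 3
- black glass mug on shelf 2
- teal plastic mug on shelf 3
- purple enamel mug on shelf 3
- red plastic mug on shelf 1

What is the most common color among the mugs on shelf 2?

Counts by color (restricted to mugs on shelf 2): purple 3, red 2, teal 2, black 2.
The maximum is 3, held uniquely by purple.

purple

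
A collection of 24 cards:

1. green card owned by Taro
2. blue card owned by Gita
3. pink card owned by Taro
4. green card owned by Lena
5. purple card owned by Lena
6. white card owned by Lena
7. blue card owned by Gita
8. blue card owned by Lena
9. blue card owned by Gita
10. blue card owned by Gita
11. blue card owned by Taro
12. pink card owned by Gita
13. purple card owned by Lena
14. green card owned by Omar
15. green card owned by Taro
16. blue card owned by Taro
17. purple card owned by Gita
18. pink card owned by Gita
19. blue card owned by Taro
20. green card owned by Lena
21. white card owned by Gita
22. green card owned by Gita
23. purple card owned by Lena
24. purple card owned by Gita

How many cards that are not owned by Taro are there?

18

Total cards: 24; with the excluded value: 6; remaining 24 − 6 = 18.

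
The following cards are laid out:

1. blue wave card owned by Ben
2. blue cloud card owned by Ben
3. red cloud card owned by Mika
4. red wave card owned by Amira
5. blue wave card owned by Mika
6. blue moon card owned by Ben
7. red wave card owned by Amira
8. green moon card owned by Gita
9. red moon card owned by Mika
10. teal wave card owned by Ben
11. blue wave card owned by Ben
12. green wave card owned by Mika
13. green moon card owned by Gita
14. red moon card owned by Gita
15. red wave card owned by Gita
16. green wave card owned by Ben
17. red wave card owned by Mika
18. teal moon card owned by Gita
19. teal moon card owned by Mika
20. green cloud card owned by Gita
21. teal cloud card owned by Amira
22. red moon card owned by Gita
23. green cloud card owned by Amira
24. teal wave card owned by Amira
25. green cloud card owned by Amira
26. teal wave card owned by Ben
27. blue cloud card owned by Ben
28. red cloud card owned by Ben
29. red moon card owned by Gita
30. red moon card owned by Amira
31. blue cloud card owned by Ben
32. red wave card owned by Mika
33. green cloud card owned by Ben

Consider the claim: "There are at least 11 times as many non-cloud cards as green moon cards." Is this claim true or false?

True

non-cloud cards: 23.
green moon cards: 2.
The claim requires 23 ≥ 11 × 2 = 22, which holds.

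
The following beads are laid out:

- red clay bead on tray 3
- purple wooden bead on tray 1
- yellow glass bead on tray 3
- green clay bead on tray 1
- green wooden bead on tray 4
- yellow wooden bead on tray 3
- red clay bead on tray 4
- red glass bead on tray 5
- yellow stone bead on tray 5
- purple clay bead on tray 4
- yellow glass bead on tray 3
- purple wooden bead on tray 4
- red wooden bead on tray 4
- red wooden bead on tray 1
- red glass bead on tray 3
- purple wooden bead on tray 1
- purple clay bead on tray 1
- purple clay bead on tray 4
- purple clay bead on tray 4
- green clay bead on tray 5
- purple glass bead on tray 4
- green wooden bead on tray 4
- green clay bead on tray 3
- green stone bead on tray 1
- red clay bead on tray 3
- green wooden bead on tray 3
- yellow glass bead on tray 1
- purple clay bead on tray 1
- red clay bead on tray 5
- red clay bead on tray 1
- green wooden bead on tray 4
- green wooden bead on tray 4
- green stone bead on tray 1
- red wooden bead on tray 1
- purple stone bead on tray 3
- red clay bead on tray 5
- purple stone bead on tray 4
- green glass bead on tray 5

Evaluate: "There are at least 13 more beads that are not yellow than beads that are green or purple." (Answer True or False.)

False

beads that are not yellow: 33.
beads that are green or purple: 22.
The claim requires 33 − 22 = 11 ≥ 13, which does not hold.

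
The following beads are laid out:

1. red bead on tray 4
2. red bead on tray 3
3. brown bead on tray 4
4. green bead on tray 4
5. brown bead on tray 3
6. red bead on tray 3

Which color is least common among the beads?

Counts by color: red 3, brown 2, green 1.
The minimum is 1, held uniquely by green.

green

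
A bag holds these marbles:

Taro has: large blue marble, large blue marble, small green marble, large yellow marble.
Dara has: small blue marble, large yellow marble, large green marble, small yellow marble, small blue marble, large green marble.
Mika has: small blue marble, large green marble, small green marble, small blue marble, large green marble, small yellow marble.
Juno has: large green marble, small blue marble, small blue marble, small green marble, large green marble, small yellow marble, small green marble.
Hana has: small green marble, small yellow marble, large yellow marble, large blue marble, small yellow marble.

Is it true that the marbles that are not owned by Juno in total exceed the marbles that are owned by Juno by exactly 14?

True

|marbles that are not owned by Juno| = 21.
|marbles owned by Juno| = 7.
The claim requires 21 − 7 (= 14) to equal 14, which holds.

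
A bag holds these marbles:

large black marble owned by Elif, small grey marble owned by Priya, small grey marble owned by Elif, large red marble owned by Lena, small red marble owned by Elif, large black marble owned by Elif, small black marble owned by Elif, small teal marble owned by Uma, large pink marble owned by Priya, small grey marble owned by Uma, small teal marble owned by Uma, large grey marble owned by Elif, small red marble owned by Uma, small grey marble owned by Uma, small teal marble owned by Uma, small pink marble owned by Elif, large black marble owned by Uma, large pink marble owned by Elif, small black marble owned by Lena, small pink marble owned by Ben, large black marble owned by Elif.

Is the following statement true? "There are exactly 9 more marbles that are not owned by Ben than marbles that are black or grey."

True

|marbles that are not owned by Ben| = 20.
|marbles that are black or grey| = 11.
The claim requires 20 − 11 (= 9) to equal 9, which holds.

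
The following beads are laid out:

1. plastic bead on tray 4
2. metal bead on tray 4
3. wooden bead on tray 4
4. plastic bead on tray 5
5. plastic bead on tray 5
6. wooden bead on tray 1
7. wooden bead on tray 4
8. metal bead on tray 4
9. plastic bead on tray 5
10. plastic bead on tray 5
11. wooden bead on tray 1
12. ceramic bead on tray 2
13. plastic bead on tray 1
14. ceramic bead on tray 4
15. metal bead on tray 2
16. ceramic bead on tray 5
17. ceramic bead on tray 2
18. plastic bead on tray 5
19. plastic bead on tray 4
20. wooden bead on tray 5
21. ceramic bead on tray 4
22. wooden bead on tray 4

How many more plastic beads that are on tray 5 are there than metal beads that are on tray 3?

5

plastic beads on tray 5: 5.
metal beads on tray 3: 0.
5 − 0 = 5.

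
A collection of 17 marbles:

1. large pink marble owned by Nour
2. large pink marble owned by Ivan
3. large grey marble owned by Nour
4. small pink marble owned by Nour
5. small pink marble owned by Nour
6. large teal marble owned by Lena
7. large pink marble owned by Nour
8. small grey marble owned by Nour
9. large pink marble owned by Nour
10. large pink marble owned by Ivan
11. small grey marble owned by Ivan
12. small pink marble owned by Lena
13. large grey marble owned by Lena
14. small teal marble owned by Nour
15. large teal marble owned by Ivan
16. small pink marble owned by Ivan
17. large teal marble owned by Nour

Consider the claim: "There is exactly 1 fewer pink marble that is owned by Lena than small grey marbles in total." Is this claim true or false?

True

Count of pink marbles owned by Lena: 1.
There are 2 small grey marbles.
The claim requires 2 − 1 (= 1) to equal 1, which holds.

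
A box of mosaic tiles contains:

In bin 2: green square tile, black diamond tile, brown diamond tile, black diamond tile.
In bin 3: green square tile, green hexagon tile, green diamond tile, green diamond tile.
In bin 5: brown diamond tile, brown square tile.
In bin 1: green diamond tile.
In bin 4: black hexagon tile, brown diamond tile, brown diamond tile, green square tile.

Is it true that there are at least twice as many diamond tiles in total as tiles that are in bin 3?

True

diamond tiles: 9.
tiles in bin 3: 4.
The claim requires 9 ≥ 2 × 4 = 8, which holds.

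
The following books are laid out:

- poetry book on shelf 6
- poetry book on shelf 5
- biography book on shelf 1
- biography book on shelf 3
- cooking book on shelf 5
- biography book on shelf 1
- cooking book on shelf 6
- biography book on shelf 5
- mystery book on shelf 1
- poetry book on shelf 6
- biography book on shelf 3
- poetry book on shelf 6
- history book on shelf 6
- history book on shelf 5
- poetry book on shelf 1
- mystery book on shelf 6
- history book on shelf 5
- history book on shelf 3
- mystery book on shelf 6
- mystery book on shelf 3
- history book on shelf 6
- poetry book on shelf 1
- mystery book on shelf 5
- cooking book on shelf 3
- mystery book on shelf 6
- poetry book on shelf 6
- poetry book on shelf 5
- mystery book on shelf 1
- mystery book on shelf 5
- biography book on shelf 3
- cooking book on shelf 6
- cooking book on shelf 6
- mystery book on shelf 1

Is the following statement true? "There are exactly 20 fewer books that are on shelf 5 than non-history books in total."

True

There are 8 books on shelf 5.
There are 28 non-history books.
The claim requires 28 − 8 (= 20) to equal 20, which holds.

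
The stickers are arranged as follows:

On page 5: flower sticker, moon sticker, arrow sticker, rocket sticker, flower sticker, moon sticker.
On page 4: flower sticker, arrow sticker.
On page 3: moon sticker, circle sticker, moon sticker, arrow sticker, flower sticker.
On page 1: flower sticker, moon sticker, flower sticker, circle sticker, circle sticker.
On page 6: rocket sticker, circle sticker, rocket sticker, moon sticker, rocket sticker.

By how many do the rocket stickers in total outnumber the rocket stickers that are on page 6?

1

rocket stickers: 4.
rocket stickers on page 6: 3.
4 − 3 = 1.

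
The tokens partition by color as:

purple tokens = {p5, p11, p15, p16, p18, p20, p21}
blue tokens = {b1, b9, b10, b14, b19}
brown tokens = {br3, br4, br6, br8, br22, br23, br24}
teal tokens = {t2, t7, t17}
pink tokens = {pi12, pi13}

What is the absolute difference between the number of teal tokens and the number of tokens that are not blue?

teal tokens: 3. tokens that are not blue: 19.
|3 − 19| = 19 − 3 = 16.

16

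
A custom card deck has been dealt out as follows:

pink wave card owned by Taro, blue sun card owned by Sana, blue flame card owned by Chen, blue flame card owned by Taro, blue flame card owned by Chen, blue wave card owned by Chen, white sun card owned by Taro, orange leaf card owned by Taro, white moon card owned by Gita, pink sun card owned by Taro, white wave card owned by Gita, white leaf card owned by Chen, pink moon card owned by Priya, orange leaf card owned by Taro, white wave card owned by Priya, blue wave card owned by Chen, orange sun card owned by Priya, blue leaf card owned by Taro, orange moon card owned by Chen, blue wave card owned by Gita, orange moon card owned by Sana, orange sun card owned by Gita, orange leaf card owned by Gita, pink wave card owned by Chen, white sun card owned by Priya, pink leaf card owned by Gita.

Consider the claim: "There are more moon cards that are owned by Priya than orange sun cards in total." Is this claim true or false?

False

moon cards owned by Priya: 1.
orange sun cards: 2.
The claim requires 1 > 2, which does not hold.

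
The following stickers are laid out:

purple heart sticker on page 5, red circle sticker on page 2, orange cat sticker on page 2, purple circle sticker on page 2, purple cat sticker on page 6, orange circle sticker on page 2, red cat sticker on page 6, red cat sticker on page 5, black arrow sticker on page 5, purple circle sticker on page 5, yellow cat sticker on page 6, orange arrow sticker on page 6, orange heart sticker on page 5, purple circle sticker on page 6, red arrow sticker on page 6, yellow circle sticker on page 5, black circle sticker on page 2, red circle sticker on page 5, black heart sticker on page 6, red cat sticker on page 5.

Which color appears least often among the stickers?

Counts by color: red 6, purple 5, orange 4, black 3, yellow 2.
The minimum is 2, held uniquely by yellow.

yellow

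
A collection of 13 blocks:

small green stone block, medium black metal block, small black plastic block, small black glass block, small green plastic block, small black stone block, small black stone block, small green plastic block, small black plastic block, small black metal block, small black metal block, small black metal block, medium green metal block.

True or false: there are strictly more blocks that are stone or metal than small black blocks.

blocks that are stone or metal: 8.
small black blocks: 8.
The claim requires 8 > 8, which does not hold.

False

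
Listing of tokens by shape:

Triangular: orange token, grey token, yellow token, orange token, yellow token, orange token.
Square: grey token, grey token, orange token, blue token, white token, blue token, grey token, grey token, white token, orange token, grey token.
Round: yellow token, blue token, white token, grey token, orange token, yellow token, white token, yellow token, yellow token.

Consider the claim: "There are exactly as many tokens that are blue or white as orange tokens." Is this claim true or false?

False

There are 7 tokens that are blue or white.
There are 6 orange tokens.
The claim requires 7 = 6, which does not hold.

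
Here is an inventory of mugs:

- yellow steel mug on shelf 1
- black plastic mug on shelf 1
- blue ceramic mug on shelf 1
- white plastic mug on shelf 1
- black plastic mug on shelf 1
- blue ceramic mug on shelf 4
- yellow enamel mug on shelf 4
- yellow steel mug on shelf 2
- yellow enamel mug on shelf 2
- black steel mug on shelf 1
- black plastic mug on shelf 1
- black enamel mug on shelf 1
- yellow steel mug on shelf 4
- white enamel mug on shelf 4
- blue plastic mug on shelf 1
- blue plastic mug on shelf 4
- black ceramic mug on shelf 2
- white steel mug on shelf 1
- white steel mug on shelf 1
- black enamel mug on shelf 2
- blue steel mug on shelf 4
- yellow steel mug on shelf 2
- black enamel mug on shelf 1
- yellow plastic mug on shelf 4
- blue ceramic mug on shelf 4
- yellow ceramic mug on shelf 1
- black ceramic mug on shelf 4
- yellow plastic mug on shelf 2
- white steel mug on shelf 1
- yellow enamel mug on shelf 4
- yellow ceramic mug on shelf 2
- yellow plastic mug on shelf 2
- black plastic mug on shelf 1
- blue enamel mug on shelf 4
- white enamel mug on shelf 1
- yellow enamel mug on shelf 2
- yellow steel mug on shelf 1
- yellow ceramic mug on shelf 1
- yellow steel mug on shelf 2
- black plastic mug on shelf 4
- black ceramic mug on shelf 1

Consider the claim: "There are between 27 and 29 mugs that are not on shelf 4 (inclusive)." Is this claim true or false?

mugs that are not on shelf 4: 29.
The claim requires 27 ≤ 29 ≤ 29, which holds.

True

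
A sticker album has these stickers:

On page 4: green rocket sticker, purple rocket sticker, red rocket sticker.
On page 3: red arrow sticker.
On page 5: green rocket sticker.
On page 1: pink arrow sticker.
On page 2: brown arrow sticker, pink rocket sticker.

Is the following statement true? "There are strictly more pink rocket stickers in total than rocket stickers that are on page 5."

|pink rocket stickers| = 1.
|rocket stickers on page 5| = 1.
The claim requires 1 > 1, which does not hold.

False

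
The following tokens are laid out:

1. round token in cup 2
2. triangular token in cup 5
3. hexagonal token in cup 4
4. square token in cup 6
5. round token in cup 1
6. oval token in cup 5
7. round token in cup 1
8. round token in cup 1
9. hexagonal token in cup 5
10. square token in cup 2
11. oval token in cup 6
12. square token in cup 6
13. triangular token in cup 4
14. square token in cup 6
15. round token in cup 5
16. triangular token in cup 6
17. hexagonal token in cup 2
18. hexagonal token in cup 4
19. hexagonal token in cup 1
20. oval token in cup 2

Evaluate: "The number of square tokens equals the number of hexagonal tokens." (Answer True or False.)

|square tokens| = 4.
|hexagonal tokens| = 5.
The claim requires 4 = 5, which does not hold.

False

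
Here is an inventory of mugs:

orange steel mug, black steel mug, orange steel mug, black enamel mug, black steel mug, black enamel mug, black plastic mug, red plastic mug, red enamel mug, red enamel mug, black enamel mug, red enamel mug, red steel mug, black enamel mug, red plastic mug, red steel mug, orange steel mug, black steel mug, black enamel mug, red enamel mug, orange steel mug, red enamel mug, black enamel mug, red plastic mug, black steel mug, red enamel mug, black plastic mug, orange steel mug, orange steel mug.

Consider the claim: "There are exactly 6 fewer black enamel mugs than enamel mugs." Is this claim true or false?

True

black enamel mugs: 6.
enamel mugs: 12.
The claim requires 12 − 6 (= 6) to equal 6, which holds.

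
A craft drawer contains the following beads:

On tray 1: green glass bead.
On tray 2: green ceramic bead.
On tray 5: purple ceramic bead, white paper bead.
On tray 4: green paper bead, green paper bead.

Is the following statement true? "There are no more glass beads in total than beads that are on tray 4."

True

|glass beads| = 1.
|beads on tray 4| = 2.
The claim requires 1 ≤ 2, which holds.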